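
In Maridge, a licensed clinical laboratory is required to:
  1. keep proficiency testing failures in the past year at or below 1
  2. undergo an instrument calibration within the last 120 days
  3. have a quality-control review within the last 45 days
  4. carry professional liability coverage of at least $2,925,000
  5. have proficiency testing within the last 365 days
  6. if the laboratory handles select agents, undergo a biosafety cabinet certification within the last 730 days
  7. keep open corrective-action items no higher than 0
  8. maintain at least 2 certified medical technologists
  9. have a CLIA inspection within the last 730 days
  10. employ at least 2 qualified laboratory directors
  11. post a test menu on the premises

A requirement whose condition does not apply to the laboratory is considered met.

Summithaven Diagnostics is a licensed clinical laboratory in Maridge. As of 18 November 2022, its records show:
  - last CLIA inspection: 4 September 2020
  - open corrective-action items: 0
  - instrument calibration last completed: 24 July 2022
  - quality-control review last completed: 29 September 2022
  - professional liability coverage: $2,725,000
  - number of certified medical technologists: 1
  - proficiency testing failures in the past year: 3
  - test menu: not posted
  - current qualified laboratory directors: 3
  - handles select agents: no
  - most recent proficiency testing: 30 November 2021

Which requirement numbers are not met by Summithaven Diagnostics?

1, 3, 4, 8, 9, 11

1. proficiency testing failures in the past year 3 > 1 → not met
2. instrument calibration 117 days ago vs limit 120 → met
3. quality-control review 50 days ago vs limit 45 → not met
4. professional liability coverage $2,725,000 < $2,925,000 → not met
5. proficiency testing 353 days ago vs limit 365 → met
6. condition 'handles select agents' does not hold → requirement n/a → met
7. open corrective-action items 0 ≤ 0 → met
8. certified medical technologists 1 < 2 → not met
9. CLIA inspection 805 days ago vs limit 730 → not met
10. qualified laboratory directors 3 ≥ 2 → met
11. test menu absent → not met
Not met: 1, 3, 4, 8, 9, 11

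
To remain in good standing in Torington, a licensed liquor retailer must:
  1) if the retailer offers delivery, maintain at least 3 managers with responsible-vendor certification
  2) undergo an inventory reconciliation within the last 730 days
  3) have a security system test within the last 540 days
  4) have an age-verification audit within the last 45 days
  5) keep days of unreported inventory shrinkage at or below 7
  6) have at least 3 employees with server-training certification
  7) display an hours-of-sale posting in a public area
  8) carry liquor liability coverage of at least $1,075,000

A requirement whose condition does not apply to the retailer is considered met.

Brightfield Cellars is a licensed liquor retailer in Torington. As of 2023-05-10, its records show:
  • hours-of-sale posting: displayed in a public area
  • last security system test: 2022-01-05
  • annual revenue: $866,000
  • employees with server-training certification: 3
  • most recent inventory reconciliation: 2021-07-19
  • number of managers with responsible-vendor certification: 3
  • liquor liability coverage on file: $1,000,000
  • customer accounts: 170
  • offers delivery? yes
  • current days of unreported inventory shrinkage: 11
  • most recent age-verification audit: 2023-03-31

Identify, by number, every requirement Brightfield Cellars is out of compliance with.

5, 8

1. condition 'offers delivery' holds; managers with responsible-vendor certification 3 ≥ 3 → met
2. inventory reconciliation 660 days ago vs limit 730 → met
3. security system test 490 days ago vs limit 540 → met
4. age-verification audit 40 days ago vs limit 45 → met
5. days of unreported inventory shrinkage 11 > 7 → not met
6. employees with server-training certification 3 ≥ 3 → met
7. hours-of-sale posting present → met
8. liquor liability coverage $1,000,000 < $1,075,000 → not met
Not met: 5, 8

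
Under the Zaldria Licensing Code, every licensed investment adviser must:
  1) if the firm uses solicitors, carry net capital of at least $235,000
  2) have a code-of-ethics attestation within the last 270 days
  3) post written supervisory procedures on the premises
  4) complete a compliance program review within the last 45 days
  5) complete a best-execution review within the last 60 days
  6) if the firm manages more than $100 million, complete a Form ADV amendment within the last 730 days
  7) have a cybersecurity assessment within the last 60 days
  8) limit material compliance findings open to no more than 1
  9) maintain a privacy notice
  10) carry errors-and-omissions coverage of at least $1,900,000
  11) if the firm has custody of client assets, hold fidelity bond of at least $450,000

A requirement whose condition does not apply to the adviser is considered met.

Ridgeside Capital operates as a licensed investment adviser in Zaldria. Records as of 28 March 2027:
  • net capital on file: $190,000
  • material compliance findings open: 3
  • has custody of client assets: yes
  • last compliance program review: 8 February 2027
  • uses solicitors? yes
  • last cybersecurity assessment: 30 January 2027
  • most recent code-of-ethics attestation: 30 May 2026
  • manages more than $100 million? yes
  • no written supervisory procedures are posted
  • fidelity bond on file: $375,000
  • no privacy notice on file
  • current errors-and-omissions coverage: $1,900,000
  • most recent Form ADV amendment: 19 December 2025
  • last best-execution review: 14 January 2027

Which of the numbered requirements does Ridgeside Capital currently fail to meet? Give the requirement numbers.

1. condition 'uses solicitors' holds; net capital $190,000 < $235,000 → not met
2. code-of-ethics attestation 302 days ago vs limit 270 → not met
3. written supervisory procedures absent → not met
4. compliance program review 48 days ago vs limit 45 → not met
5. best-execution review 73 days ago vs limit 60 → not met
6. condition 'manages more than $100 million' holds; Form ADV amendment 464 days ago vs limit 730 → met
7. cybersecurity assessment 57 days ago vs limit 60 → met
8. material compliance findings open 3 > 1 → not met
9. privacy notice absent → not met
10. errors-and-omissions coverage $1,900,000 ≥ $1,900,000 → met
11. condition 'has custody of client assets' holds; fidelity bond $375,000 < $450,000 → not met
Not met: 1, 2, 3, 4, 5, 8, 9, 11

1, 2, 3, 4, 5, 8, 9, 11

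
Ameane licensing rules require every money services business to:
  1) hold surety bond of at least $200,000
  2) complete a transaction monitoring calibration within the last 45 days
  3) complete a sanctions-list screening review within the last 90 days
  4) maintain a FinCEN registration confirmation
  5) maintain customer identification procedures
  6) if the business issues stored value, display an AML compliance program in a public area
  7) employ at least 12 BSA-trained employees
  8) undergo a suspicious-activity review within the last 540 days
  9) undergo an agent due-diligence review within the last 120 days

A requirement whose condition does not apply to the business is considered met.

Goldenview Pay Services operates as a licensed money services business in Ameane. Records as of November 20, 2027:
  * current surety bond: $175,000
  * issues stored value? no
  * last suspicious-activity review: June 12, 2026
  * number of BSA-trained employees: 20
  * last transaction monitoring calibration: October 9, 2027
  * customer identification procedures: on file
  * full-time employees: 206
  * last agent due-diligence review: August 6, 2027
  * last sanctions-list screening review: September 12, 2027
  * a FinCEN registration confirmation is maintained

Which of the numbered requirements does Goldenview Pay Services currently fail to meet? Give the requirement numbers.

1

1. surety bond $175,000 < $200,000 → not met
2. transaction monitoring calibration 42 days ago vs limit 45 → met
3. sanctions-list screening review 69 days ago vs limit 90 → met
4. FinCEN registration confirmation present → met
5. customer identification procedures present → met
6. condition 'issues stored value' does not hold → requirement n/a → met
7. BSA-trained employees 20 ≥ 12 → met
8. suspicious-activity review 526 days ago vs limit 540 → met
9. agent due-diligence review 106 days ago vs limit 120 → met
Not met: 1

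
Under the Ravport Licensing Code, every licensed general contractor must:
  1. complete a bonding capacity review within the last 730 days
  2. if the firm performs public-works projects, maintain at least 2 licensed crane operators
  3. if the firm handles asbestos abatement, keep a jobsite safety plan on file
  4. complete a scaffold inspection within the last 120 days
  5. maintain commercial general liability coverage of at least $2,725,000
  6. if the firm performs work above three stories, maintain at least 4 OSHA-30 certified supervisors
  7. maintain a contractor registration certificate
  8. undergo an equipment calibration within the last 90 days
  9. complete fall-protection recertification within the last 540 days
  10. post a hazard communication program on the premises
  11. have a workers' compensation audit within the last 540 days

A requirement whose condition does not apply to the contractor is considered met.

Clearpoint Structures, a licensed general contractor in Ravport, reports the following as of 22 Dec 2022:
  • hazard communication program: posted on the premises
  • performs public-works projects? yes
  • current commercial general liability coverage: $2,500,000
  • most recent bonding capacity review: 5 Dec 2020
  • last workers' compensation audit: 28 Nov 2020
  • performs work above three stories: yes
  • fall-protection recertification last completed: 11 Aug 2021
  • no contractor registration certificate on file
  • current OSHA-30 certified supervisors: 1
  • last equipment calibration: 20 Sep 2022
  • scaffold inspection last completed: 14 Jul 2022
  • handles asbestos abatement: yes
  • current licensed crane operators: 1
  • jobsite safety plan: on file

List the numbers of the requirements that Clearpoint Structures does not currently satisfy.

1. bonding capacity review 747 days ago vs limit 730 → not met
2. condition 'performs public-works projects' holds; licensed crane operators 1 < 2 → not met
3. condition 'handles asbestos abatement' holds; jobsite safety plan present → met
4. scaffold inspection 161 days ago vs limit 120 → not met
5. commercial general liability coverage $2,500,000 < $2,725,000 → not met
6. condition 'performs work above three stories' holds; OSHA-30 certified supervisors 1 < 4 → not met
7. contractor registration certificate absent → not met
8. equipment calibration 93 days ago vs limit 90 → not met
9. fall-protection recertification 498 days ago vs limit 540 → met
10. hazard communication program present → met
11. workers' compensation audit 754 days ago vs limit 540 → not met
Not met: 1, 2, 4, 5, 6, 7, 8, 11

1, 2, 4, 5, 6, 7, 8, 11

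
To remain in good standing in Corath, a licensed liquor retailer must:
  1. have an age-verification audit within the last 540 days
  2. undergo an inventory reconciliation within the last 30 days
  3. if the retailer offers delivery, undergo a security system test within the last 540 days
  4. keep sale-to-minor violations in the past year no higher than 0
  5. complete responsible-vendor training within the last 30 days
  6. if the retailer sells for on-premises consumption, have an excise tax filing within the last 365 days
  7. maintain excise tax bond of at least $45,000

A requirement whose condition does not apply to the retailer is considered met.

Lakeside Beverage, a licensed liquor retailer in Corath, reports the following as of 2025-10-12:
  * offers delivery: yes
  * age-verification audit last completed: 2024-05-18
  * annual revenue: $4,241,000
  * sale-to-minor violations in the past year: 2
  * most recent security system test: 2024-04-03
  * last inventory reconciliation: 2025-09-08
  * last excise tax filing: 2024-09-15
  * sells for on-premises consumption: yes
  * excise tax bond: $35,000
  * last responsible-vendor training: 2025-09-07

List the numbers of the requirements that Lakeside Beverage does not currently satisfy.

1. age-verification audit 512 days ago vs limit 540 → met
2. inventory reconciliation 34 days ago vs limit 30 → not met
3. condition 'offers delivery' holds; security system test 557 days ago vs limit 540 → not met
4. sale-to-minor violations in the past year 2 > 0 → not met
5. responsible-vendor training 35 days ago vs limit 30 → not met
6. condition 'sells for on-premises consumption' holds; excise tax filing 392 days ago vs limit 365 → not met
7. excise tax bond $35,000 < $45,000 → not met
Not met: 2, 3, 4, 5, 6, 7

2, 3, 4, 5, 6, 7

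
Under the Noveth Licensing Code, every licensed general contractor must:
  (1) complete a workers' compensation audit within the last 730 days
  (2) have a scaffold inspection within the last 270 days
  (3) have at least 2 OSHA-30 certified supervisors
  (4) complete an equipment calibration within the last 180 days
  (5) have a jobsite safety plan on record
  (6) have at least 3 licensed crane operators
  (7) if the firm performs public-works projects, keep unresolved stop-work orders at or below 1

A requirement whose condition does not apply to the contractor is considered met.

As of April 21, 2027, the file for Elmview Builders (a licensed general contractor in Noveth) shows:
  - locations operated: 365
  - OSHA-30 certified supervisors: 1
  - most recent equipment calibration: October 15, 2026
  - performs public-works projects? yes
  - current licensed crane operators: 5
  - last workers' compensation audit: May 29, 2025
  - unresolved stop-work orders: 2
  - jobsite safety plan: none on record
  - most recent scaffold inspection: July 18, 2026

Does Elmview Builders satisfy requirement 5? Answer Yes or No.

No

5. jobsite safety plan absent → not met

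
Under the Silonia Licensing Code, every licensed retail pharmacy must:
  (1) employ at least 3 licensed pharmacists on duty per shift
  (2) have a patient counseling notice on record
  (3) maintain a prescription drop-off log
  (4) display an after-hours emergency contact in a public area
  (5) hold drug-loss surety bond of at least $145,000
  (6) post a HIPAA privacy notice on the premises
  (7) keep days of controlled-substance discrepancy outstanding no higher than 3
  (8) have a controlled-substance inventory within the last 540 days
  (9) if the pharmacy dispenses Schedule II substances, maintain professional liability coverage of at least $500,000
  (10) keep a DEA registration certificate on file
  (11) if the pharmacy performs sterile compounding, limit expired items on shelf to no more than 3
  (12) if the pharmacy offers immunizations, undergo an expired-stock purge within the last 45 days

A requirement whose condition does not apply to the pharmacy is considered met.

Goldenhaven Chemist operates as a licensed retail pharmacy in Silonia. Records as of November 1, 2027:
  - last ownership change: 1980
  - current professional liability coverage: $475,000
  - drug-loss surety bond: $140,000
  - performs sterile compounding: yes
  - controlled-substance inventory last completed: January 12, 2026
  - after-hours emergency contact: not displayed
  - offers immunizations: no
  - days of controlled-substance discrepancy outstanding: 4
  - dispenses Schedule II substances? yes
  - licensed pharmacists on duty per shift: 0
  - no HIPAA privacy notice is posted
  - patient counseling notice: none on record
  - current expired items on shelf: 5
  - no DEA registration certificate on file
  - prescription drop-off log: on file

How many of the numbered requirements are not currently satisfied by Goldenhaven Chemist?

10

1. licensed pharmacists on duty per shift 0 < 3 → not met
2. patient counseling notice absent → not met
3. prescription drop-off log present → met
4. after-hours emergency contact absent → not met
5. drug-loss surety bond $140,000 < $145,000 → not met
6. HIPAA privacy notice absent → not met
7. days of controlled-substance discrepancy outstanding 4 > 3 → not met
8. controlled-substance inventory 658 days ago vs limit 540 → not met
9. condition 'dispenses Schedule II substances' holds; professional liability coverage $475,000 < $500,000 → not met
10. DEA registration certificate absent → not met
11. condition 'performs sterile compounding' holds; expired items on shelf 5 > 3 → not met
12. condition 'offers immunizations' does not hold → requirement n/a → met
Not met: 10 of 12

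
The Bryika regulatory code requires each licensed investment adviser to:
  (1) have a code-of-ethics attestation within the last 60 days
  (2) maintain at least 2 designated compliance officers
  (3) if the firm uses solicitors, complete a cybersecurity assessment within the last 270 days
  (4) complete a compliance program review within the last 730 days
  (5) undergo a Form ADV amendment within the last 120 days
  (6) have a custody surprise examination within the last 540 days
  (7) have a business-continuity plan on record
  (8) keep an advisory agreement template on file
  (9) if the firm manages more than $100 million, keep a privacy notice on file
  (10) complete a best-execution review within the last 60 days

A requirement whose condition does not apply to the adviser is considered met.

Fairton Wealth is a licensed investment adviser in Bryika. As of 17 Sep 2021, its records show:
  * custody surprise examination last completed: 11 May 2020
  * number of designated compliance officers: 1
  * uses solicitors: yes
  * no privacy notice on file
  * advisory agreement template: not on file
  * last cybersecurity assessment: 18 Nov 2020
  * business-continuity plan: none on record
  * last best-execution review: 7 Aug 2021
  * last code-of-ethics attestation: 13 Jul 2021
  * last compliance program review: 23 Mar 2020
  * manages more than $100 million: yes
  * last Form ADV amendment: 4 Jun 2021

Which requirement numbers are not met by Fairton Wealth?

1. code-of-ethics attestation 66 days ago vs limit 60 → not met
2. designated compliance officers 1 < 2 → not met
3. condition 'uses solicitors' holds; cybersecurity assessment 303 days ago vs limit 270 → not met
4. compliance program review 543 days ago vs limit 730 → met
5. Form ADV amendment 105 days ago vs limit 120 → met
6. custody surprise examination 494 days ago vs limit 540 → met
7. business-continuity plan absent → not met
8. advisory agreement template absent → not met
9. condition 'manages more than $100 million' holds; privacy notice absent → not met
10. best-execution review 41 days ago vs limit 60 → met
Not met: 1, 2, 3, 7, 8, 9

1, 2, 3, 7, 8, 9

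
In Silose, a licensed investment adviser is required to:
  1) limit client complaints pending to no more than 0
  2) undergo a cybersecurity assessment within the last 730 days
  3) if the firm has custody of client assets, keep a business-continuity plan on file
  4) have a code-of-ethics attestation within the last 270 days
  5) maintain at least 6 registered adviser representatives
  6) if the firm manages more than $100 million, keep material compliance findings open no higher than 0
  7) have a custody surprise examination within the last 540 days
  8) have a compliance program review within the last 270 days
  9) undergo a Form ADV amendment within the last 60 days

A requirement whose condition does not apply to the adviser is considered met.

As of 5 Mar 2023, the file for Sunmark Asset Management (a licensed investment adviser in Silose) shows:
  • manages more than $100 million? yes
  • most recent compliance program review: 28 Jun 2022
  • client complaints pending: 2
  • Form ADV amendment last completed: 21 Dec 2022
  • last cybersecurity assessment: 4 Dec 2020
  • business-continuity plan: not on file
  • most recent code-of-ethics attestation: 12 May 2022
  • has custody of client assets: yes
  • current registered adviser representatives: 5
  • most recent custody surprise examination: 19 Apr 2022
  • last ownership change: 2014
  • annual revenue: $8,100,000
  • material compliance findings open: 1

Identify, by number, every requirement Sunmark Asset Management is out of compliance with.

1. client complaints pending 2 > 0 → not met
2. cybersecurity assessment 821 days ago vs limit 730 → not met
3. condition 'has custody of client assets' holds; business-continuity plan absent → not met
4. code-of-ethics attestation 297 days ago vs limit 270 → not met
5. registered adviser representatives 5 < 6 → not met
6. condition 'manages more than $100 million' holds; material compliance findings open 1 > 0 → not met
7. custody surprise examination 320 days ago vs limit 540 → met
8. compliance program review 250 days ago vs limit 270 → met
9. Form ADV amendment 74 days ago vs limit 60 → not met
Not met: 1, 2, 3, 4, 5, 6, 9

1, 2, 3, 4, 5, 6, 9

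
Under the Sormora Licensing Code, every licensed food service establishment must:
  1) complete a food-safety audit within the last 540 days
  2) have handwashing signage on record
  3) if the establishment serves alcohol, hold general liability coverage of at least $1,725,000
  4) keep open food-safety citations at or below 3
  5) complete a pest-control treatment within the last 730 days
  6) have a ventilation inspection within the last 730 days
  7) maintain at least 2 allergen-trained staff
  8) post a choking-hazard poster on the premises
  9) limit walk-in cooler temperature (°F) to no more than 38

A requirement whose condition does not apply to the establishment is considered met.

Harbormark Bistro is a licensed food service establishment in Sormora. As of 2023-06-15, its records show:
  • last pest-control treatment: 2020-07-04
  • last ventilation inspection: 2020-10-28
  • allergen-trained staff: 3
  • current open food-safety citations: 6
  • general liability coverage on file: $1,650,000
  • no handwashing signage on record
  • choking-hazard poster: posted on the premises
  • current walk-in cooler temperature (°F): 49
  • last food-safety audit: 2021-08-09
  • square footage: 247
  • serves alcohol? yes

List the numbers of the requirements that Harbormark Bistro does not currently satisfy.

1. food-safety audit 675 days ago vs limit 540 → not met
2. handwashing signage absent → not met
3. condition 'serves alcohol' holds; general liability coverage $1,650,000 < $1,725,000 → not met
4. open food-safety citations 6 > 3 → not met
5. pest-control treatment 1076 days ago vs limit 730 → not met
6. ventilation inspection 960 days ago vs limit 730 → not met
7. allergen-trained staff 3 ≥ 2 → met
8. choking-hazard poster present → met
9. walk-in cooler temperature (°F) 49 > 38 → not met
Not met: 1, 2, 3, 4, 5, 6, 9

1, 2, 3, 4, 5, 6, 9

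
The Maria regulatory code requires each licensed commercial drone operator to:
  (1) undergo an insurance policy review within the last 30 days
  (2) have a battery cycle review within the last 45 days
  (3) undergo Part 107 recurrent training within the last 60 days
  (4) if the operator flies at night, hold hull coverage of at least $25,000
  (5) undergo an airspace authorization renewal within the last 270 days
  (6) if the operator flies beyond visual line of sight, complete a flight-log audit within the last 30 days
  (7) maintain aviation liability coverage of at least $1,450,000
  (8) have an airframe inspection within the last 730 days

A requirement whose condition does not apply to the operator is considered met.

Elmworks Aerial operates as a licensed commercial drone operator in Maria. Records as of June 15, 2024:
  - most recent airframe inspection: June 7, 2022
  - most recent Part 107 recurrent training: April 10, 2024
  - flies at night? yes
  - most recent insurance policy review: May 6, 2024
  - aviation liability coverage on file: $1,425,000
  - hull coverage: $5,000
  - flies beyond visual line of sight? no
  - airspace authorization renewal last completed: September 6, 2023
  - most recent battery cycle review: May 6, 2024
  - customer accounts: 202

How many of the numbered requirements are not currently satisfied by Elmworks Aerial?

6

1. insurance policy review 40 days ago vs limit 30 → not met
2. battery cycle review 40 days ago vs limit 45 → met
3. Part 107 recurrent training 66 days ago vs limit 60 → not met
4. condition 'flies at night' holds; hull coverage $5,000 < $25,000 → not met
5. airspace authorization renewal 283 days ago vs limit 270 → not met
6. condition 'flies beyond visual line of sight' does not hold → requirement n/a → met
7. aviation liability coverage $1,425,000 < $1,450,000 → not met
8. airframe inspection 739 days ago vs limit 730 → not met
Not met: 6 of 8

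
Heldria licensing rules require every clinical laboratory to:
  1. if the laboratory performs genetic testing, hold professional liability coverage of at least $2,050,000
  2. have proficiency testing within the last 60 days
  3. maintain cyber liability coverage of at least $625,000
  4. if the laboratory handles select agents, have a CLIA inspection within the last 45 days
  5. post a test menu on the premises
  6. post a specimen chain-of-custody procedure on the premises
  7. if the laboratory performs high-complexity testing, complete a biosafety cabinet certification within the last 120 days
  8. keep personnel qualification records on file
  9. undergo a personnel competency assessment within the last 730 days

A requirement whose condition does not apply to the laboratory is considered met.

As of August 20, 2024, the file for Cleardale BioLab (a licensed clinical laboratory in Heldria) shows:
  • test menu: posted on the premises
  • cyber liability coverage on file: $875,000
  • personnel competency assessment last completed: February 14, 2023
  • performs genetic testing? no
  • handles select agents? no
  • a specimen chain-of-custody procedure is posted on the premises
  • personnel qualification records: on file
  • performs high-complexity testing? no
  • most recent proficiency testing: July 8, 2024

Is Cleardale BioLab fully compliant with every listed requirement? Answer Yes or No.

Yes

1. condition 'performs genetic testing' does not hold → requirement n/a → met
2. proficiency testing 43 days ago vs limit 60 → met
3. cyber liability coverage $875,000 ≥ $625,000 → met
4. condition 'handles select agents' does not hold → requirement n/a → met
5. test menu present → met
6. specimen chain-of-custody procedure present → met
7. condition 'performs high-complexity testing' does not hold → requirement n/a → met
8. personnel qualification records present → met
9. personnel competency assessment 553 days ago vs limit 730 → met
All met.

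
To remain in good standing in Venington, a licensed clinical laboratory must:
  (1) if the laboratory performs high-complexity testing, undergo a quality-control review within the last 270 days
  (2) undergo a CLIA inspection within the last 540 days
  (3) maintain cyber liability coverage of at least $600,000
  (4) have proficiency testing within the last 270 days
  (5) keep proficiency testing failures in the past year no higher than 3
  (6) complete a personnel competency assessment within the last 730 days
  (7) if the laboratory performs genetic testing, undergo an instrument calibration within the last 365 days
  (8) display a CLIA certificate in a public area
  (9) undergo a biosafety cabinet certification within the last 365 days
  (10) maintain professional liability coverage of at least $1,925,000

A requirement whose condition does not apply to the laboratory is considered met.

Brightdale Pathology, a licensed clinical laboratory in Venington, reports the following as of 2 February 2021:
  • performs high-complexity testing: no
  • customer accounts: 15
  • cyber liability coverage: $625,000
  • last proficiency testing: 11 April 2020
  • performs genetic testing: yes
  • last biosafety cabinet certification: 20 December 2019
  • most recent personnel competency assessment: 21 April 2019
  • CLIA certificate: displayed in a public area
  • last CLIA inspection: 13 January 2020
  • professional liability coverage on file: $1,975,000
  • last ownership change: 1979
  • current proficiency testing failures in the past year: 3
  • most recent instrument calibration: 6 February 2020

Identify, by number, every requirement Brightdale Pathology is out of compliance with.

4, 9

1. condition 'performs high-complexity testing' does not hold → requirement n/a → met
2. CLIA inspection 386 days ago vs limit 540 → met
3. cyber liability coverage $625,000 ≥ $600,000 → met
4. proficiency testing 297 days ago vs limit 270 → not met
5. proficiency testing failures in the past year 3 ≤ 3 → met
6. personnel competency assessment 653 days ago vs limit 730 → met
7. condition 'performs genetic testing' holds; instrument calibration 362 days ago vs limit 365 → met
8. CLIA certificate present → met
9. biosafety cabinet certification 410 days ago vs limit 365 → not met
10. professional liability coverage $1,975,000 ≥ $1,925,000 → met
Not met: 4, 9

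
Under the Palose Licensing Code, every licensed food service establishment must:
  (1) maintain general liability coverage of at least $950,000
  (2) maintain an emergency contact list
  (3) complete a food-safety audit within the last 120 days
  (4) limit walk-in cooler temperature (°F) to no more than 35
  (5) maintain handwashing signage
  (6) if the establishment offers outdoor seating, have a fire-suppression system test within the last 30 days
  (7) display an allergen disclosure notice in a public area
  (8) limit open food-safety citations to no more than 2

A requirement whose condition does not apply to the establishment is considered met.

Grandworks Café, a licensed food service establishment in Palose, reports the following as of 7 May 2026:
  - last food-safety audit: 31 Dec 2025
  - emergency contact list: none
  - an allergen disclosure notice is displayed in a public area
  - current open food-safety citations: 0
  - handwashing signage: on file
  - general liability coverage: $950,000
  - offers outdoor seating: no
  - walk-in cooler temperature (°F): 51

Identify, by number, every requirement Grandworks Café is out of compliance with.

1. general liability coverage $950,000 ≥ $950,000 → met
2. emergency contact list absent → not met
3. food-safety audit 127 days ago vs limit 120 → not met
4. walk-in cooler temperature (°F) 51 > 35 → not met
5. handwashing signage present → met
6. condition 'offers outdoor seating' does not hold → requirement n/a → met
7. allergen disclosure notice present → met
8. open food-safety citations 0 ≤ 2 → met
Not met: 2, 3, 4

2, 3, 4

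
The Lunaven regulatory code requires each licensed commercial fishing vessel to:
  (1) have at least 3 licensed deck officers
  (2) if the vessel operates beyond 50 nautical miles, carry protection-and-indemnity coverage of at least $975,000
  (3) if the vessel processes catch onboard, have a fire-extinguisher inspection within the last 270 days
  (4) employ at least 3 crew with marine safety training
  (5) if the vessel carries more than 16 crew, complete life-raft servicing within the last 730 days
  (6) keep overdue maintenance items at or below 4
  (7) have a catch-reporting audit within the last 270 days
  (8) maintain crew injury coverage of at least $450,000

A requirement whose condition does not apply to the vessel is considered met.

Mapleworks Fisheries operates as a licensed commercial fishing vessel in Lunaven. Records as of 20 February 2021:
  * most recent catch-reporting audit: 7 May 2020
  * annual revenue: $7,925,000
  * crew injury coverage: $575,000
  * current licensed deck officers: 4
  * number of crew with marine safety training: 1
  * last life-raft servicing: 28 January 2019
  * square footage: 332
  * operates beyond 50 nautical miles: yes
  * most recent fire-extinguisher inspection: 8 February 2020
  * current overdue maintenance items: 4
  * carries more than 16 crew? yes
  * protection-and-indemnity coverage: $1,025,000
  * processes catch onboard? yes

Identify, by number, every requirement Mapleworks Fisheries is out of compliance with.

3, 4, 5, 7

1. licensed deck officers 4 ≥ 3 → met
2. condition 'operates beyond 50 nautical miles' holds; protection-and-indemnity coverage $1,025,000 ≥ $975,000 → met
3. condition 'processes catch onboard' holds; fire-extinguisher inspection 378 days ago vs limit 270 → not met
4. crew with marine safety training 1 < 3 → not met
5. condition 'carries more than 16 crew' holds; life-raft servicing 754 days ago vs limit 730 → not met
6. overdue maintenance items 4 ≤ 4 → met
7. catch-reporting audit 289 days ago vs limit 270 → not met
8. crew injury coverage $575,000 ≥ $450,000 → met
Not met: 3, 4, 5, 7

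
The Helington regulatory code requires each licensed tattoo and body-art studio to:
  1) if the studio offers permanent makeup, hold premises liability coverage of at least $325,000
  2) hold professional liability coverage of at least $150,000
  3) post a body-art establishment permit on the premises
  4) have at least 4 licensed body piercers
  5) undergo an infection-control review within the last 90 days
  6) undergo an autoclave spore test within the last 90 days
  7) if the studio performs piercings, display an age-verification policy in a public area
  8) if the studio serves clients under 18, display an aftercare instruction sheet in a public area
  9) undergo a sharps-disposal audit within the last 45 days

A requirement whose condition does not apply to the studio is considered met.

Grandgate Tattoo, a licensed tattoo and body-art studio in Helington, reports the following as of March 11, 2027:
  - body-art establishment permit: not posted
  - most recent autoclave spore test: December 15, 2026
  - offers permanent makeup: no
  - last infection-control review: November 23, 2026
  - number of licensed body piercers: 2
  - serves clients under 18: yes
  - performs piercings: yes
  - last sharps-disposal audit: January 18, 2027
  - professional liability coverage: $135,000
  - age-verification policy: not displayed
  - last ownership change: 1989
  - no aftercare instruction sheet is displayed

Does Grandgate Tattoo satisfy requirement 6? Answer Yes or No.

Yes

6. autoclave spore test 86 days ago vs limit 90 → met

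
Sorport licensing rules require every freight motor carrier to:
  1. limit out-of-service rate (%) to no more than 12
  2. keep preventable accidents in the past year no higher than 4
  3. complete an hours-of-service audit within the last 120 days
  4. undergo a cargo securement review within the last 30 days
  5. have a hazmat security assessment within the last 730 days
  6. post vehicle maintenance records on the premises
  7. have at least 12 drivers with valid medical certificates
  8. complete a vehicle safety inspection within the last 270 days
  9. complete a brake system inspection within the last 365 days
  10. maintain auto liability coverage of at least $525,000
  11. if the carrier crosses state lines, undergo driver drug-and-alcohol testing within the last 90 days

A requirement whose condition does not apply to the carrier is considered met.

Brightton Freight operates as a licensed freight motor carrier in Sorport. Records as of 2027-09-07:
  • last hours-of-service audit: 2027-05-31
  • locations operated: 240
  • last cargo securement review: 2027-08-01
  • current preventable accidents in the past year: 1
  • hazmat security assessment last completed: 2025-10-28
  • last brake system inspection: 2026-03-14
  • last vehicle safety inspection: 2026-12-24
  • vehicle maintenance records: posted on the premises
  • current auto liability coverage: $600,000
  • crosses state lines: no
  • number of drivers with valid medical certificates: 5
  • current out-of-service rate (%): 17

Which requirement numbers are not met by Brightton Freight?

1, 4, 7, 9

1. out-of-service rate (%) 17 > 12 → not met
2. preventable accidents in the past year 1 ≤ 4 → met
3. hours-of-service audit 99 days ago vs limit 120 → met
4. cargo securement review 37 days ago vs limit 30 → not met
5. hazmat security assessment 679 days ago vs limit 730 → met
6. vehicle maintenance records present → met
7. drivers with valid medical certificates 5 < 12 → not met
8. vehicle safety inspection 257 days ago vs limit 270 → met
9. brake system inspection 542 days ago vs limit 365 → not met
10. auto liability coverage $600,000 ≥ $525,000 → met
11. condition 'crosses state lines' does not hold → requirement n/a → met
Not met: 1, 4, 7, 9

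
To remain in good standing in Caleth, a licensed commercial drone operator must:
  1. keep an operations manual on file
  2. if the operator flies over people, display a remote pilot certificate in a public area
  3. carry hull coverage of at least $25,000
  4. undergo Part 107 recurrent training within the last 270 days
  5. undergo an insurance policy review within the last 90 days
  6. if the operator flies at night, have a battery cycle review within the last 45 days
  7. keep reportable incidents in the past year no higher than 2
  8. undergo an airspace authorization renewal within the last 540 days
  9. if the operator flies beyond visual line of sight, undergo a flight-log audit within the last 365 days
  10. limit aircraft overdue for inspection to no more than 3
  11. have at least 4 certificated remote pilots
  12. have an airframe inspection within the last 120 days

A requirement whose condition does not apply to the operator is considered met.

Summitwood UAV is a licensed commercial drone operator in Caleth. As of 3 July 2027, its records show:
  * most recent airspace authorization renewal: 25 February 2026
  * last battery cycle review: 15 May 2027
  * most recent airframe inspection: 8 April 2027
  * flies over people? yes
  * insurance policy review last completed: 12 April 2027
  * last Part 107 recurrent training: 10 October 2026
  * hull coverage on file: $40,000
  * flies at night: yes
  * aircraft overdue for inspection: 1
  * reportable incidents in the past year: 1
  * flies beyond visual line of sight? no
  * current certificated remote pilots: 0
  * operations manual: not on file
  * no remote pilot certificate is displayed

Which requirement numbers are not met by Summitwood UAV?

1, 2, 6, 11

1. operations manual absent → not met
2. condition 'flies over people' holds; remote pilot certificate absent → not met
3. hull coverage $40,000 ≥ $25,000 → met
4. Part 107 recurrent training 266 days ago vs limit 270 → met
5. insurance policy review 82 days ago vs limit 90 → met
6. condition 'flies at night' holds; battery cycle review 49 days ago vs limit 45 → not met
7. reportable incidents in the past year 1 ≤ 2 → met
8. airspace authorization renewal 493 days ago vs limit 540 → met
9. condition 'flies beyond visual line of sight' does not hold → requirement n/a → met
10. aircraft overdue for inspection 1 ≤ 3 → met
11. certificated remote pilots 0 < 4 → not met
12. airframe inspection 86 days ago vs limit 120 → met
Not met: 1, 2, 6, 11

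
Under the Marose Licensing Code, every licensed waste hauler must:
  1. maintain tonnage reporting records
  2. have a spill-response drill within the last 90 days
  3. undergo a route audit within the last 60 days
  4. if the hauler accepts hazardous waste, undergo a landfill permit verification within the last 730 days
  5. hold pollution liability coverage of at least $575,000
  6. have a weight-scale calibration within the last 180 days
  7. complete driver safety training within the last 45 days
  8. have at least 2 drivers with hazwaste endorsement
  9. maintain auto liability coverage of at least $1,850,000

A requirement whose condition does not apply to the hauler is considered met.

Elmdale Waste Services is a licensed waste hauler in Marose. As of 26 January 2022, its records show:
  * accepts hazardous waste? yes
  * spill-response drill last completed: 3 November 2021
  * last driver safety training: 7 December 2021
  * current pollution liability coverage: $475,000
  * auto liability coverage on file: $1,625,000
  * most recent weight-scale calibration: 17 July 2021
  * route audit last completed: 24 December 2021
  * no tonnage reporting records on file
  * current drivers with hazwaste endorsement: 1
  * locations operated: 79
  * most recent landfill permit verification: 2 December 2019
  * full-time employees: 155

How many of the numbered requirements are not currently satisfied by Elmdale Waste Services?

7

1. tonnage reporting records absent → not met
2. spill-response drill 84 days ago vs limit 90 → met
3. route audit 33 days ago vs limit 60 → met
4. condition 'accepts hazardous waste' holds; landfill permit verification 786 days ago vs limit 730 → not met
5. pollution liability coverage $475,000 < $575,000 → not met
6. weight-scale calibration 193 days ago vs limit 180 → not met
7. driver safety training 50 days ago vs limit 45 → not met
8. drivers with hazwaste endorsement 1 < 2 → not met
9. auto liability coverage $1,625,000 < $1,850,000 → not met
Not met: 7 of 9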